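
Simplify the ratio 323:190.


Find GCD(323, 190)
GCD = 19
Divide both by 19: 323/19 = 17, 190/19 = 10
Simplified ratio = 17:10

17:10


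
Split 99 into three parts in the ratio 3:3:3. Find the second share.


Ratio = 3:3:3
Total parts = 3 + 3 + 3 = 9
Value per part = 99 / 9 = 11
First share = 3 * 11 = 33
Middle share = 3 * 11 = 33
Third share = 3 * 11 = 33

33


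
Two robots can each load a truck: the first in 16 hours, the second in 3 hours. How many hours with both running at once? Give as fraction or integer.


Rate of A = 1/16 job per hour
Rate of B = 1/3 job per hour
Combined rate = 1/16 + 1/3
Find common denominator: (3 + 16)/(16*3) = 19/48
Combined rate = 19/48 job per hour
Time together = 1 / (19/48) = 48/19 hours

48/19


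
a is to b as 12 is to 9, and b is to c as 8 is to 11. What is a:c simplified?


Given a:b = 12:9 and b:c = 8:11
Make b consistent. Multiply first ratio by 8: a:b = 96:72
Multiply second ratio by 9: b:c = 72:99
Now b = 72 in both, so a:b:c = 96:72:99
Therefore a:c = 96:99
Simplify by GCD: a:c = 32:33

32:33


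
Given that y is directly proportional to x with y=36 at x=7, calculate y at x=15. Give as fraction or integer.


Direct proportion: y = kx
Find k: k = 36/7 = 36/7
Compute y at x=15: y = 36/7 * 15
y = 540/7

540/7


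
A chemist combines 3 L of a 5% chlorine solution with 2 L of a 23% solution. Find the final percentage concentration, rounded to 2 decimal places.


Solute in mixture 1 = 5% of 3 L = 3*5/100 = 3/20 L
Solute in mixture 2 = 23% of 2 L = 2*23/100 = 23/50 L
Total solute = 3/20 + 23/50 = 61/100 L
Total volume = 3 + 2 = 5 L
Final concentration = 61/100/5 * 100 = 12.20%

12.20


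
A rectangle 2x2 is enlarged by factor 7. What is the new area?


Original dimensions: 2 x 2
Enlargement factor = 7
New width = 2 * 7 = 14
New height = 2 * 7 = 14
New area = 14 * 14 = 196

196


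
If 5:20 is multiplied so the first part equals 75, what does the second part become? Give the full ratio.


Original ratio: 5:20
First term target: 75
Scale factor = 75 / 5 = 15
Multiply second term: 20 * 15 = 300
Equivalent ratio = 75:300

75:300


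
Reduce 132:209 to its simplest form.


Find GCD(132, 209)
GCD = 11
Divide both by 11: 132/11 = 12, 209/11 = 19
Simplified ratio = 12:19

12:19


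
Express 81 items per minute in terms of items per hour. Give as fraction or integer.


Converting from per minute to per hour
Rate = 81 items per minute
Multiply by 60: 81 * 60
= 4860 items per hour

4860


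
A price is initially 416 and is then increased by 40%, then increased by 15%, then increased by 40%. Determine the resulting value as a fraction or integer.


Start: 416
Step 1: increase by 40% => multiply by 140/100
  416 * 140/100 = 2912/5
Step 2: increase by 15% => multiply by 115/100
  2912/5 * 115/100 = 16744/25
Step 3: increase by 40% => multiply by 140/100
  16744/25 * 140/100 = 117208/125
Final value = 117208/125

117208/125


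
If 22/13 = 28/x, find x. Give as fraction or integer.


Setting up: 22/13 = 28/x
Cross multiply: 22 * x = 13 * 28
22x = 364
x = 364/22
x = 182/11

182/11


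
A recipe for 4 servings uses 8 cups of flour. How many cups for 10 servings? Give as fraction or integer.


Original: 8 cups for 4 servings
Target servings = 10
Scaling factor = 10/4
New amount = 8 * 10/4
= 80/4
= 20 cups

20


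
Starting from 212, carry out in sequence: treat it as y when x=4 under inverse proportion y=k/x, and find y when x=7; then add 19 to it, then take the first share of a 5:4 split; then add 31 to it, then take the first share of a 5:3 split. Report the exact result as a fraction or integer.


Start with 212.
Step 1: Inverse prop: k = (212)*4; new y = k/7 = 212*4/7 = 848/7
Step 2: Add 19: 848/7+19=981/7; split 5:4 first = 981/7*5/9 = 545/7
Step 3: Add 31: 545/7+31=762/7; split 5:3 first = 762/7*5/8 = 1905/28
Final result = 1905/28

1905/28


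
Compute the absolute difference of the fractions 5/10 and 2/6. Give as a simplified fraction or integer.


Simplify: 5/10 = 1/2 and 2/6 = 1/3
Find common denominator: LCD = 6
Convert: 3/6 and 2/6
Difference = |3 - 2|/6 = 1/6
Simplified = 1/6

1/6


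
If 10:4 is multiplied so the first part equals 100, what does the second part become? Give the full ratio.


Original ratio: 10:4
First term target: 100
Scale factor = 100 / 10 = 10
Multiply second term: 4 * 10 = 40
Equivalent ratio = 100:40

100:40


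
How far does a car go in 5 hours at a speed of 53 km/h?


Using distance = speed * time
Speed = 53 km/h
Time = 5 hours
Distance = 53 * 5
= 265 km

265


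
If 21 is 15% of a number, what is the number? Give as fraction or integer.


Given: 21 is 15% of the whole
Set up: 21 = 15/100 * whole
whole = 21 * 100 / 15
whole = 2100 / 15
whole = 140

140


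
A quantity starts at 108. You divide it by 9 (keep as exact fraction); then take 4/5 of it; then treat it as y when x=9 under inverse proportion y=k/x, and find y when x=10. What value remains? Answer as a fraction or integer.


Start with 108.
Step 1: Divide by 9: 108 / 9 = 12
Step 2: Take 4/5: 12 * 4/5 = 48/5
Step 3: Inverse prop: k = (48/5)*9; new y = k/10 = 48/5*9/10 = 216/25
Final result = 216/25

216/25


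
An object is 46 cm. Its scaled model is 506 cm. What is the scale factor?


Original length = 46 cm
Scaled length = 506 cm
Scale factor = 506 / 46
= 11

11


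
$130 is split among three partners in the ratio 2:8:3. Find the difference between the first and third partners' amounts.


Total parts = 2 + 8 + 3 = 13
Value per part = 130 / 13 = 10
Shares: 2*10=20, 8*10=80, 3*10=30
First share = 20, third share = 30
Difference = |20 - 30| = 10

10


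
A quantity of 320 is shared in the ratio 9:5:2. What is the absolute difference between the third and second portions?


Total parts = 9 + 5 + 2 = 16
Value per part = 320 / 16 = 20
Shares: 9*20=180, 5*20=100, 2*20=40
Third share = 40, second share = 100
Difference = |40 - 100| = 60

60


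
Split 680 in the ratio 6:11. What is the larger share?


Total parts = 6 + 11 = 17
Value per part = 680 / 17 = 40
First share = 6 * 40 = 240
Second share = 11 * 40 = 440
Larger share = 440

440


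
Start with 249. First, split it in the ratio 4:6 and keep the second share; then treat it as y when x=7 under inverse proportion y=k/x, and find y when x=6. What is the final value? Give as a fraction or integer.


Start with 249.
Step 1: Split 4:6, second share = 249 * 6/10 = 747/5
Step 2: Inverse prop: k = (747/5)*7; new y = k/6 = 747/5*7/6 = 1743/10
Final result = 1743/10

1743/10


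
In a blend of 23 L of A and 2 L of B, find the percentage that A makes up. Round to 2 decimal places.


Volume of A = 23 L
Volume of B = 2 L
Total volume = 23 + 2 = 25 L
Percentage of A = (23/25) * 100
= 92.00%

92.00


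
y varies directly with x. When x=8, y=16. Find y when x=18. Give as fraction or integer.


Direct proportion: y = kx
Find k: k = 16/8 = 2
Compute y at x=18: y = 2 * 18
y = 36

36


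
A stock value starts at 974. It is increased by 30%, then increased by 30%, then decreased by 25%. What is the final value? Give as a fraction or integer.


Start: 974
Step 1: increase by 30% => multiply by 130/100
  974 * 130/100 = 6331/5
Step 2: increase by 30% => multiply by 130/100
  6331/5 * 130/100 = 82303/50
Step 3: decrease by 25% => multiply by 75/100
  82303/50 * 75/100 = 246909/200
Final value = 246909/200

246909/200


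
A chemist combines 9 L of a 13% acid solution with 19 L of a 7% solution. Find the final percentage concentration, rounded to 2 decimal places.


Solute in mixture 1 = 13% of 9 L = 9*13/100 = 117/100 L
Solute in mixture 2 = 7% of 19 L = 19*7/100 = 133/100 L
Total solute = 117/100 + 133/100 = 5/2 L
Total volume = 9 + 19 = 28 L
Final concentration = 5/2/28 * 100 = 8.93%

8.93


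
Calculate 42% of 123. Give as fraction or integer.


Compute 42% of 123
Convert percentage: 42% = 42/100
Multiply: 123 * 42/100
= 5166/100
= 2583/50

2583/50


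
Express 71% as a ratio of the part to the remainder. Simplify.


Part = 71%, Remainder = 29%
Ratio = 71:29
GCD(71, 29) = 1
Simplify: 71:29 = 71:29

71:29


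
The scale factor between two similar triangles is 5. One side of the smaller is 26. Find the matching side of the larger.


Similar triangles have proportional sides
Scale factor = 5
Smaller side = 26
Corresponding larger side = 26 * 5
= 130

130


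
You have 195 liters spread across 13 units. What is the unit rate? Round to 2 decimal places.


Total liters = 195
Number of units = 13
Unit rate = 195 / 13
= 15 liters per unit

15


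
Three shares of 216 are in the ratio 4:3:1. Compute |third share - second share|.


Total parts = 4 + 3 + 1 = 8
Value per part = 216 / 8 = 27
Shares: 4*27=108, 3*27=81, 1*27=27
Third share = 27, second share = 81
Difference = |27 - 81| = 54

54


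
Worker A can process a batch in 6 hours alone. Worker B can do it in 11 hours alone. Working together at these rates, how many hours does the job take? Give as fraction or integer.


Rate of A = 1/6 job per hour
Rate of B = 1/11 job per hour
Combined rate = 1/6 + 1/11
Find common denominator: (11 + 6)/(6*11) = 17/66
Combined rate = 17/66 job per hour
Time together = 1 / (17/66) = 66/17 hours

66/17


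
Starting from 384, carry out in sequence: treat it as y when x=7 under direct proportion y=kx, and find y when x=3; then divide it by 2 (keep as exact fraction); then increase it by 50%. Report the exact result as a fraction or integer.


Start with 384.
Step 1: Direct prop: k = (384)/7; new y = k*3 = 384*3/7 = 1152/7
Step 2: Divide by 2: 1152/7 / 2 = 576/7
Step 3: Increase by 50%: 576/7 * 150/100 = 864/7
Final result = 864/7

864/7


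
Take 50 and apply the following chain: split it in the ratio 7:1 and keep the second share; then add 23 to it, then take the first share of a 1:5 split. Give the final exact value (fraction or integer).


Start with 50.
Step 1: Split 7:1, second share = 50 * 1/8 = 25/4
Step 2: Add 23: 25/4+23=117/4; split 1:5 first = 117/4*1/6 = 39/8
Final result = 39/8

39/8


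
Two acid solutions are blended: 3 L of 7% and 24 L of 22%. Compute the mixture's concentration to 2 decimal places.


Solute in mixture 1 = 7% of 3 L = 3*7/100 = 21/100 L
Solute in mixture 2 = 22% of 24 L = 24*22/100 = 132/25 L
Total solute = 21/100 + 132/25 = 549/100 L
Total volume = 3 + 24 = 27 L
Final concentration = 549/100/27 * 100 = 20.33%

20.33


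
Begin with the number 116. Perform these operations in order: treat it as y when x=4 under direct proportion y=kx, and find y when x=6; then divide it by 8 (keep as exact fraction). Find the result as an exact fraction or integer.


Start with 116.
Step 1: Direct prop: k = (116)/4; new y = k*6 = 116*6/4 = 174
Step 2: Divide by 8: 174 / 8 = 87/4
Final result = 87/4

87/4


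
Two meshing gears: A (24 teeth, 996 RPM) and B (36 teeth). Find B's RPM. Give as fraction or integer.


Gear ratio: teeth_A * RPM_A = teeth_B * RPM_B
24 * 996 = 36 * RPM_B
23904 = 36 * RPM_B
RPM_B = 23904 / 36
RPM_B = 664

664


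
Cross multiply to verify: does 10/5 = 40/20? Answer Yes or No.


Cross multiply to check 10/5 = 40/20
Left cross product: 10 * 20 = 200
Right cross product: 5 * 40 = 200
200 = 200
Equal, so proportions match => Yes

Yes


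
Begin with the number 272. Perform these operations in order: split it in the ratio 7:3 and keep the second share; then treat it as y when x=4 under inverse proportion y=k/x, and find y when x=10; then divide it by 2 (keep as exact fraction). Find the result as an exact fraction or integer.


Start with 272.
Step 1: Split 7:3, second share = 272 * 3/10 = 408/5
Step 2: Inverse prop: k = (408/5)*4; new y = k/10 = 408/5*4/10 = 816/25
Step 3: Divide by 2: 816/25 / 2 = 408/25
Final result = 408/25

408/25


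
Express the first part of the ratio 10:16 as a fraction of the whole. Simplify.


Total parts = 10 + 16 = 26
First part fraction = 10/26
Simplify: 10/26 = 5/13

5/13


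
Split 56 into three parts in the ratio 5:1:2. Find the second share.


Ratio = 5:1:2
Total parts = 5 + 1 + 2 = 8
Value per part = 56 / 8 = 7
First share = 5 * 7 = 35
Middle share = 1 * 7 = 7
Third share = 2 * 7 = 14

7


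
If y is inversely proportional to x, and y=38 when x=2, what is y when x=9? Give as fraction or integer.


Inverse proportion: y = k/x
Find k: k = 2 * 38 = 76
Compute y at x=9: y = 76/9
y = 76/9

76/9


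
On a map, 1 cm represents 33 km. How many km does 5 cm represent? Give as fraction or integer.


Map scale: 1 cm = 33 km
Measured distance on map = 5 cm
Set up proportion: 5 * 33 / 1
= 165 / 1
= 165 km

165


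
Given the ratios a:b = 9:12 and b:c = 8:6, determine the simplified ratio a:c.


Given a:b = 9:12 and b:c = 8:6
Make b consistent. Multiply first ratio by 8: a:b = 72:96
Multiply second ratio by 12: b:c = 96:72
Now b = 96 in both, so a:b:c = 72:96:72
Therefore a:c = 72:72
Simplify by GCD: a:c = 1:1

1:1


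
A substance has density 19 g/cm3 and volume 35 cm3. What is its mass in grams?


Using mass = density * volume
Density = 19 g/cm3
Volume = 35 cm3
Mass = 19 * 35
= 665 g

665


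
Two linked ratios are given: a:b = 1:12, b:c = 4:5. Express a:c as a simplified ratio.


Given a:b = 1:12 and b:c = 4:5
Make b consistent. Multiply first ratio by 4: a:b = 4:48
Multiply second ratio by 12: b:c = 48:60
Now b = 48 in both, so a:b:c = 4:48:60
Therefore a:c = 4:60
Simplify by GCD: a:c = 1:15

1:15


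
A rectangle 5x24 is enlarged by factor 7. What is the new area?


Original dimensions: 5 x 24
Enlargement factor = 7
New width = 5 * 7 = 35
New height = 24 * 7 = 168
New area = 35 * 168 = 5880

5880


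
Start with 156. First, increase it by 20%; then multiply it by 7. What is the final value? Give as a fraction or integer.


Start with 156.
Step 1: Increase by 20%: 156 * 120/100 = 936/5
Step 2: Multiply by 7: 936/5 * 7 = 6552/5
Final result = 6552/5

6552/5


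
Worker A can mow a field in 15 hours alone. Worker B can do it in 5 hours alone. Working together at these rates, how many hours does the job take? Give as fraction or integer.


Rate of A = 1/15 job per hour
Rate of B = 1/5 job per hour
Combined rate = 1/15 + 1/5
Find common denominator: (5 + 15)/(15*5) = 20/75
Combined rate = 4/15 job per hour
Time together = 1 / (4/15) = 15/4 hours

15/4


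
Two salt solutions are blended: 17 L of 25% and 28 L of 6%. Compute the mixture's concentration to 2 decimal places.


Solute in mixture 1 = 25% of 17 L = 17*25/100 = 17/4 L
Solute in mixture 2 = 6% of 28 L = 28*6/100 = 42/25 L
Total solute = 17/4 + 42/25 = 593/100 L
Total volume = 17 + 28 = 45 L
Final concentration = 593/100/45 * 100 = 13.18%

13.18


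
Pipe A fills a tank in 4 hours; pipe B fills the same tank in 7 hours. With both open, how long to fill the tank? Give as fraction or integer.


Rate of A = 1/4 job per hour
Rate of B = 1/7 job per hour
Combined rate = 1/4 + 1/7
Find common denominator: (7 + 4)/(4*7) = 11/28
Combined rate = 11/28 job per hour
Time together = 1 / (11/28) = 28/11 hours

28/11


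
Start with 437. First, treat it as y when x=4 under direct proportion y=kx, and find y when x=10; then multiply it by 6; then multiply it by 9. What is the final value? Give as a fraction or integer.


Start with 437.
Step 1: Direct prop: k = (437)/4; new y = k*10 = 437*10/4 = 2185/2
Step 2: Multiply by 6: 2185/2 * 6 = 6555
Step 3: Multiply by 9: 6555 * 9 = 58995
Final result = 58995

58995


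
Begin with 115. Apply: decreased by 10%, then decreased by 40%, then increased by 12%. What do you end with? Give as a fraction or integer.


Start: 115
Step 1: decrease by 10% => multiply by 90/100
  115 * 90/100 = 207/2
Step 2: decrease by 40% => multiply by 60/100
  207/2 * 60/100 = 621/10
Step 3: increase by 12% => multiply by 112/100
  621/10 * 112/100 = 8694/125
Final value = 8694/125

8694/125


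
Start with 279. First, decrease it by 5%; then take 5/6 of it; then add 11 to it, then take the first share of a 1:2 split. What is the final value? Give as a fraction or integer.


Start with 279.
Step 1: Decrease by 5%: 279 * 95/100 = 5301/20
Step 2: Take 5/6: 5301/20 * 5/6 = 1767/8
Step 3: Add 11: 1767/8+11=1855/8; split 1:2 first = 1855/8*1/3 = 1855/24
Final result = 1855/24

1855/24


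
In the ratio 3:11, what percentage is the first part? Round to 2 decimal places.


Total parts = 3 + 11 = 14
First part fraction = 3/14
Percentage = (3/14) * 100
= 0.214286 * 100
= 21.43%

21.43


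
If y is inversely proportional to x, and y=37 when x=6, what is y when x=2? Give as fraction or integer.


Inverse proportion: y = k/x
Find k: k = 6 * 37 = 222
Compute y at x=2: y = 222/2
y = 111

111


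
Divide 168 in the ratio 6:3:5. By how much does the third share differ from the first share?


Total parts = 6 + 3 + 5 = 14
Value per part = 168 / 14 = 12
Shares: 6*12=72, 3*12=36, 5*12=60
Third share = 60, first share = 72
Difference = |60 - 72| = 12

12


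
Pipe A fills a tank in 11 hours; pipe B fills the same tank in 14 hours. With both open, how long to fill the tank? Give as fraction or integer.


Rate of A = 1/11 job per hour
Rate of B = 1/14 job per hour
Combined rate = 1/11 + 1/14
Find common denominator: (14 + 11)/(11*14) = 25/154
Combined rate = 25/154 job per hour
Time together = 1 / (25/154) = 154/25 hours

154/25


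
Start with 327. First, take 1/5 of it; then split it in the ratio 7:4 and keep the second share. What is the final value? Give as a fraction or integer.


Start with 327.
Step 1: Take 1/5: 327 * 1/5 = 327/5
Step 2: Split 7:4, second share = 327/5 * 4/11 = 1308/55
Final result = 1308/55

1308/55


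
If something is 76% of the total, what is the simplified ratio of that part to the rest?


Part = 76%, Remainder = 24%
Ratio = 76:24
GCD(76, 24) = 4
Simplify: 19:6 = 19:6

19:6


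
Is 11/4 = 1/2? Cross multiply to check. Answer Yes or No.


Cross multiply to check 11/4 = 1/2
Left cross product: 11 * 2 = 22
Right cross product: 4 * 1 = 4
22 != 4
Not equal, so proportions differ => No

No


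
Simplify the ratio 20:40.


Find GCD(20, 40)
GCD = 20
Divide both by 20: 20/20 = 1, 40/20 = 2
Simplified ratio = 1:2

1:2


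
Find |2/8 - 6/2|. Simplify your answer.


Simplify: 2/8 = 1/4 and 6/2 = 3
Find common denominator: LCD = 4
Convert: 1/4 and 12/4
Difference = |1 - 12|/4 = 11/4
Simplified = 11/4

11/4


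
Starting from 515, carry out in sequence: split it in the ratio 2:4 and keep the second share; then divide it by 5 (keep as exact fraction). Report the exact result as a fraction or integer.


Start with 515.
Step 1: Split 2:4, second share = 515 * 4/6 = 1030/3
Step 2: Divide by 5: 1030/3 / 5 = 206/3
Final result = 206/3

206/3


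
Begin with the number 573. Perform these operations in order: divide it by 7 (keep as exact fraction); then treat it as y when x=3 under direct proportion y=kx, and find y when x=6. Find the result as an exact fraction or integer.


Start with 573.
Step 1: Divide by 7: 573 / 7 = 573/7
Step 2: Direct prop: k = (573/7)/3; new y = k*6 = 573/7*6/3 = 1146/7
Final result = 1146/7

1146/7


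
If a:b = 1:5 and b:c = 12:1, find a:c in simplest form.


Given a:b = 1:5 and b:c = 12:1
Make b consistent. Multiply first ratio by 12: a:b = 12:60
Multiply second ratio by 5: b:c = 60:5
Now b = 60 in both, so a:b:c = 12:60:5
Therefore a:c = 12:5
Simplify by GCD: a:c = 12:5

12:5


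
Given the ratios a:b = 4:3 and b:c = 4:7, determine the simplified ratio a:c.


Given a:b = 4:3 and b:c = 4:7
Make b consistent. Multiply first ratio by 4: a:b = 16:12
Multiply second ratio by 3: b:c = 12:21
Now b = 12 in both, so a:b:c = 16:12:21
Therefore a:c = 16:21
Simplify by GCD: a:c = 16:21

16:21


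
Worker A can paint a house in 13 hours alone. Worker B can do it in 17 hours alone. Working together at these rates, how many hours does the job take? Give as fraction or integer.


Rate of A = 1/13 job per hour
Rate of B = 1/17 job per hour
Combined rate = 1/13 + 1/17
Find common denominator: (17 + 13)/(13*17) = 30/221
Combined rate = 30/221 job per hour
Time together = 1 / (30/221) = 221/30 hours

221/30


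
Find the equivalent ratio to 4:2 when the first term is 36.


Original ratio: 4:2
First term target: 36
Scale factor = 36 / 4 = 9
Multiply second term: 2 * 9 = 18
Equivalent ratio = 36:18

36:18


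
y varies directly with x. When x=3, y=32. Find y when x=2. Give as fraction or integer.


Direct proportion: y = kx
Find k: k = 32/3 = 32/3
Compute y at x=2: y = 32/3 * 2
y = 64/3

64/3


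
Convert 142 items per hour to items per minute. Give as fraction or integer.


Converting from per hour to per minute
Rate = 142 items per hour
Divide by 60: 142/60
= 71/30 items per minute

71/30


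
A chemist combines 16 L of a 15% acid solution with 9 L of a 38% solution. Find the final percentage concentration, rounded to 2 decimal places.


Solute in mixture 1 = 15% of 16 L = 16*15/100 = 12/5 L
Solute in mixture 2 = 38% of 9 L = 9*38/100 = 171/50 L
Total solute = 12/5 + 171/50 = 291/50 L
Total volume = 16 + 9 = 25 L
Final concentration = 291/50/25 * 100 = 23.28%

23.28


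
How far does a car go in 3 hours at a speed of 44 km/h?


Using distance = speed * time
Speed = 44 km/h
Time = 3 hours
Distance = 44 * 3
= 132 km

132


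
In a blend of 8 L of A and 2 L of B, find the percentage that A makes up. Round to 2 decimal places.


Volume of A = 8 L
Volume of B = 2 L
Total volume = 8 + 2 = 10 L
Percentage of A = (8/10) * 100
= 80.00%

80.00


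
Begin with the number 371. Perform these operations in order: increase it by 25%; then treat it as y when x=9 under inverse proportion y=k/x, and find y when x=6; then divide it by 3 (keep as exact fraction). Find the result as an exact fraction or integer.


Start with 371.
Step 1: Increase by 25%: 371 * 125/100 = 1855/4
Step 2: Inverse prop: k = (1855/4)*9; new y = k/6 = 1855/4*9/6 = 5565/8
Step 3: Divide by 3: 5565/8 / 3 = 1855/8
Final result = 1855/8

1855/8


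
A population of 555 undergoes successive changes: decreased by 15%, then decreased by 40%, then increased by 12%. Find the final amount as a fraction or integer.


Start: 555
Step 1: decrease by 15% => multiply by 85/100
  555 * 85/100 = 1887/4
Step 2: decrease by 40% => multiply by 60/100
  1887/4 * 60/100 = 5661/20
Step 3: increase by 12% => multiply by 112/100
  5661/20 * 112/100 = 39627/125
Final value = 39627/125

39627/125


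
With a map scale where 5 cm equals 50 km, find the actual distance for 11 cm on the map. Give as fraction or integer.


Map scale: 5 cm = 50 km
Measured distance on map = 11 cm
Set up proportion: 11 * 50 / 5
= 550 / 5
= 110 km

110


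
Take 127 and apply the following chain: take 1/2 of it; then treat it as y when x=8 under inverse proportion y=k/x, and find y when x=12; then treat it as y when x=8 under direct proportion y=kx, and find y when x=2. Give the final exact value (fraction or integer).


Start with 127.
Step 1: Take 1/2: 127 * 1/2 = 127/2
Step 2: Inverse prop: k = (127/2)*8; new y = k/12 = 127/2*8/12 = 127/3
Step 3: Direct prop: k = (127/3)/8; new y = k*2 = 127/3*2/8 = 127/12
Final result = 127/12

127/12


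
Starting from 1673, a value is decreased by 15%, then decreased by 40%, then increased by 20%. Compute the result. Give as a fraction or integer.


Start: 1673
Step 1: decrease by 15% => multiply by 85/100
  1673 * 85/100 = 28441/20
Step 2: decrease by 40% => multiply by 60/100
  28441/20 * 60/100 = 85323/100
Step 3: increase by 20% => multiply by 120/100
  85323/100 * 120/100 = 255969/250
Final value = 255969/250

255969/250


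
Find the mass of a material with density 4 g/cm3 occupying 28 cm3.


Using mass = density * volume
Density = 4 g/cm3
Volume = 28 cm3
Mass = 4 * 28
= 112 g

112


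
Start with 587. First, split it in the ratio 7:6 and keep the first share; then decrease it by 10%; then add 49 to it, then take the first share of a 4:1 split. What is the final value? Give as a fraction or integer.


Start with 587.
Step 1: Split 7:6, first share = 587 * 7/13 = 4109/13
Step 2: Decrease by 10%: 4109/13 * 90/100 = 36981/130
Step 3: Add 49: 36981/130+49=43351/130; split 4:1 first = 43351/130*4/5 = 86702/325
Final result = 86702/325

86702/325


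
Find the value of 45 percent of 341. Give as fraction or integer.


Compute 45% of 341
Convert percentage: 45% = 45/100
Multiply: 341 * 45/100
= 15345/100
= 3069/20

3069/20


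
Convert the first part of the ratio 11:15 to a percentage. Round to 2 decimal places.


Total parts = 11 + 15 = 26
First part fraction = 11/26
Percentage = (11/26) * 100
= 0.423077 * 100
= 42.31%

42.31


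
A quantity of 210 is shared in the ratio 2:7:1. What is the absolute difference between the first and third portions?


Total parts = 2 + 7 + 1 = 10
Value per part = 210 / 10 = 21
Shares: 2*21=42, 7*21=147, 1*21=21
First share = 42, third share = 21
Difference = |42 - 21| = 21

21


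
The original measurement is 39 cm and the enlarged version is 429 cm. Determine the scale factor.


Original length = 39 cm
Scaled length = 429 cm
Scale factor = 429 / 39
= 11

11


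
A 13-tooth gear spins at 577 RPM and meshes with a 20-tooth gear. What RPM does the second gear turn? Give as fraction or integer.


Gear ratio: teeth_A * RPM_A = teeth_B * RPM_B
13 * 577 = 20 * RPM_B
7501 = 20 * RPM_B
RPM_B = 7501 / 20
RPM_B = 7501/20

7501/20


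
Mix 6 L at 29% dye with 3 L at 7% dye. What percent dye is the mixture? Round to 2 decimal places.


Solute in mixture 1 = 29% of 6 L = 6*29/100 = 87/50 L
Solute in mixture 2 = 7% of 3 L = 3*7/100 = 21/100 L
Total solute = 87/50 + 21/100 = 39/20 L
Total volume = 6 + 3 = 9 L
Final concentration = 39/20/9 * 100 = 21.67%

21.67


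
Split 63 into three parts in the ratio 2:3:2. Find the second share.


Ratio = 2:3:2
Total parts = 2 + 3 + 2 = 7
Value per part = 63 / 7 = 9
First share = 2 * 9 = 18
Middle share = 3 * 9 = 27
Third share = 2 * 9 = 18

27


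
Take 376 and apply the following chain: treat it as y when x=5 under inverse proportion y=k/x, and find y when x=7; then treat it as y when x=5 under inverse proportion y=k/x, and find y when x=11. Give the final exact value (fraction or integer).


Start with 376.
Step 1: Inverse prop: k = (376)*5; new y = k/7 = 376*5/7 = 1880/7
Step 2: Inverse prop: k = (1880/7)*5; new y = k/11 = 1880/7*5/11 = 9400/77
Final result = 9400/77

9400/77


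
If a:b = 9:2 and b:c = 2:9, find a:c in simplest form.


Given a:b = 9:2 and b:c = 2:9
Make b consistent. Multiply first ratio by 2: a:b = 18:4
Multiply second ratio by 2: b:c = 4:18
Now b = 4 in both, so a:b:c = 18:4:18
Therefore a:c = 18:18
Simplify by GCD: a:c = 1:1

1:1


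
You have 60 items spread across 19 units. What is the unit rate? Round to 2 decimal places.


Total items = 60
Number of units = 19
Unit rate = 60 / 19
= 3.16 items per unit

3.16


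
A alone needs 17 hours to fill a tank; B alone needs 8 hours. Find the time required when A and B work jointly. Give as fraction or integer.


Rate of A = 1/17 job per hour
Rate of B = 1/8 job per hour
Combined rate = 1/17 + 1/8
Find common denominator: (8 + 17)/(17*8) = 25/136
Combined rate = 25/136 job per hour
Time together = 1 / (25/136) = 136/25 hours

136/25


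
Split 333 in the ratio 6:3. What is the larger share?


Total parts = 6 + 3 = 9
Value per part = 333 / 9 = 37
First share = 6 * 37 = 222
Second share = 3 * 37 = 111
Larger share = 222

222


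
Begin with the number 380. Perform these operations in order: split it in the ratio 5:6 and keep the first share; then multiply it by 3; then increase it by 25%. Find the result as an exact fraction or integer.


Start with 380.
Step 1: Split 5:6, first share = 380 * 5/11 = 1900/11
Step 2: Multiply by 3: 1900/11 * 3 = 5700/11
Step 3: Increase by 25%: 5700/11 * 125/100 = 7125/11
Final result = 7125/11

7125/11


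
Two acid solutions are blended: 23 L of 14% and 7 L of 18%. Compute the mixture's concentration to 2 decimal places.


Solute in mixture 1 = 14% of 23 L = 23*14/100 = 161/50 L
Solute in mixture 2 = 18% of 7 L = 7*18/100 = 63/50 L
Total solute = 161/50 + 63/50 = 112/25 L
Total volume = 23 + 7 = 30 L
Final concentration = 112/25/30 * 100 = 14.93%

14.93


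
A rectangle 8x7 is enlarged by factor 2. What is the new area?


Original dimensions: 8 x 7
Enlargement factor = 2
New width = 8 * 2 = 16
New height = 7 * 2 = 14
New area = 16 * 14 = 224

224


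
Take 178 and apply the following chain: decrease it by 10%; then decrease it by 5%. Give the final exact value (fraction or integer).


Start with 178.
Step 1: Decrease by 10%: 178 * 90/100 = 801/5
Step 2: Decrease by 5%: 801/5 * 95/100 = 15219/100
Final result = 15219/100

15219/100


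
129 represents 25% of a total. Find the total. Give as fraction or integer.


Given: 129 is 25% of the whole
Set up: 129 = 25/100 * whole
whole = 129 * 100 / 25
whole = 12900 / 25
whole = 516

516


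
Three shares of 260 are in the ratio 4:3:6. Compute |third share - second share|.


Total parts = 4 + 3 + 6 = 13
Value per part = 260 / 13 = 20
Shares: 4*20=80, 3*20=60, 6*20=120
Third share = 120, second share = 60
Difference = |120 - 60| = 60

60


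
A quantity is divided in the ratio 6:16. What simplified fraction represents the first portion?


Total parts = 6 + 16 = 22
First part fraction = 6/22
Simplify: 6/22 = 3/11

3/11


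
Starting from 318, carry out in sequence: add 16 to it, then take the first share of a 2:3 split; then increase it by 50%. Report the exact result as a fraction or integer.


Start with 318.
Step 1: Add 16: 318+16=334; split 2:3 first = 334*2/5 = 668/5
Step 2: Increase by 50%: 668/5 * 150/100 = 1002/5
Final result = 1002/5

1002/5


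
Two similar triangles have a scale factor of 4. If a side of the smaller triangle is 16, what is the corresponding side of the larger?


Similar triangles have proportional sides
Scale factor = 4
Smaller side = 16
Corresponding larger side = 16 * 4
= 64

64


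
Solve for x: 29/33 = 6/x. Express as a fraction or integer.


Setting up: 29/33 = 6/x
Cross multiply: 29 * x = 33 * 6
29x = 198
x = 198/29
x = 198/29

198/29


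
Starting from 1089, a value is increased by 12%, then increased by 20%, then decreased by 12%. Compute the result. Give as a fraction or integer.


Start: 1089
Step 1: increase by 12% => multiply by 112/100
  1089 * 112/100 = 30492/25
Step 2: increase by 20% => multiply by 120/100
  30492/25 * 120/100 = 182952/125
Step 3: decrease by 12% => multiply by 88/100
  182952/125 * 88/100 = 4024944/3125
Final value = 4024944/3125

4024944/3125


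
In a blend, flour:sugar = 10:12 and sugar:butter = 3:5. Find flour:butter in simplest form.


Given a:b = 10:12 and b:c = 3:5
Make b consistent. Multiply first ratio by 3: a:b = 30:36
Multiply second ratio by 12: b:c = 36:60
Now b = 36 in both, so a:b:c = 30:36:60
Therefore a:c = 30:60
Simplify by GCD: a:c = 1:2

1:2


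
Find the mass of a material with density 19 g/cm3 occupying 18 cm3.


Using mass = density * volume
Density = 19 g/cm3
Volume = 18 cm3
Mass = 19 * 18
= 342 g

342


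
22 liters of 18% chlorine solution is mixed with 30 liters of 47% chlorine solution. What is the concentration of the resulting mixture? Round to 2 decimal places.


Solute in mixture 1 = 18% of 22 L = 22*18/100 = 99/25 L
Solute in mixture 2 = 47% of 30 L = 30*47/100 = 141/10 L
Total solute = 99/25 + 141/10 = 903/50 L
Total volume = 22 + 30 = 52 L
Final concentration = 903/50/52 * 100 = 34.73%

34.73


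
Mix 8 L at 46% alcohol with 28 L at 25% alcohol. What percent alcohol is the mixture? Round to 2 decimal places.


Solute in mixture 1 = 46% of 8 L = 8*46/100 = 92/25 L
Solute in mixture 2 = 25% of 28 L = 28*25/100 = 7 L
Total solute = 92/25 + 7 = 267/25 L
Total volume = 8 + 28 = 36 L
Final concentration = 267/25/36 * 100 = 29.67%

29.67


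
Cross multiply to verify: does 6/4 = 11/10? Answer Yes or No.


Cross multiply to check 6/4 = 11/10
Left cross product: 6 * 10 = 60
Right cross product: 4 * 11 = 44
60 != 44
Not equal, so proportions differ => No

No


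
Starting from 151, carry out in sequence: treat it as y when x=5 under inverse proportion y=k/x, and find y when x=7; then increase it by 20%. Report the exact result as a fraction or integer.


Start with 151.
Step 1: Inverse prop: k = (151)*5; new y = k/7 = 151*5/7 = 755/7
Step 2: Increase by 20%: 755/7 * 120/100 = 906/7
Final result = 906/7

906/7


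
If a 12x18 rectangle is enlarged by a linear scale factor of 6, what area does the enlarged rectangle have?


Original dimensions: 12 x 18
Enlargement factor = 6
New width = 12 * 6 = 72
New height = 18 * 6 = 108
New area = 72 * 108 = 7776

7776


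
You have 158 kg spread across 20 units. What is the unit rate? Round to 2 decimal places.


Total kg = 158
Number of units = 20
Unit rate = 158 / 20
= 7.90 kg per unit

7.90


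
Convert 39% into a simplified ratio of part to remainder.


Part = 39%, Remainder = 61%
Ratio = 39:61
GCD(39, 61) = 1
Simplify: 39:61 = 39:61

39:61


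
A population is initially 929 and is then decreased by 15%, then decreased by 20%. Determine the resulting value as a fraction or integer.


Start: 929
Step 1: decrease by 15% => multiply by 85/100
  929 * 85/100 = 15793/20
Step 2: decrease by 20% => multiply by 80/100
  15793/20 * 80/100 = 15793/25
Final value = 15793/25

15793/25


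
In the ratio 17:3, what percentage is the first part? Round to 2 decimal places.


Total parts = 17 + 3 = 20
First part fraction = 17/20
Percentage = (17/20) * 100
= 0.85 * 100
= 85.00%

85.00


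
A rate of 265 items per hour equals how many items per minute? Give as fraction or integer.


Converting from per hour to per minute
Rate = 265 items per hour
Divide by 60: 265/60
= 53/12 items per minute

53/12


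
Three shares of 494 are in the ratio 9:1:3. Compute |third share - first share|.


Total parts = 9 + 1 + 3 = 13
Value per part = 494 / 13 = 38
Shares: 9*38=342, 1*38=38, 3*38=114
Third share = 114, first share = 342
Difference = |114 - 342| = 228

228


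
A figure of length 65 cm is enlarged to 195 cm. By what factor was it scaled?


Original length = 65 cm
Scaled length = 195 cm
Scale factor = 195 / 65
= 3

3


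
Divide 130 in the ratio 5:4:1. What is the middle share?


Ratio = 5:4:1
Total parts = 5 + 4 + 1 = 10
Value per part = 130 / 10 = 13
First share = 5 * 13 = 65
Middle share = 4 * 13 = 52
Third share = 1 * 13 = 13

52


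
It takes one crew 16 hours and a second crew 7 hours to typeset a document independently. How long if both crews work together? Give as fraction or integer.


Rate of A = 1/16 job per hour
Rate of B = 1/7 job per hour
Combined rate = 1/16 + 1/7
Find common denominator: (7 + 16)/(16*7) = 23/112
Combined rate = 23/112 job per hour
Time together = 1 / (23/112) = 112/23 hours

112/23


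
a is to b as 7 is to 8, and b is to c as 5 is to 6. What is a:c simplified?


Given a:b = 7:8 and b:c = 5:6
Make b consistent. Multiply first ratio by 5: a:b = 35:40
Multiply second ratio by 8: b:c = 40:48
Now b = 40 in both, so a:b:c = 35:40:48
Therefore a:c = 35:48
Simplify by GCD: a:c = 35:48

35:48


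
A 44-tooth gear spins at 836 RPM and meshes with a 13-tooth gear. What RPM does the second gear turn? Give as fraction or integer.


Gear ratio: teeth_A * RPM_A = teeth_B * RPM_B
44 * 836 = 13 * RPM_B
36784 = 13 * RPM_B
RPM_B = 36784 / 13
RPM_B = 36784/13

36784/13


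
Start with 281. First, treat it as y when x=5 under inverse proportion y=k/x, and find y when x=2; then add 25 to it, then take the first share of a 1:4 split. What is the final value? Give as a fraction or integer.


Start with 281.
Step 1: Inverse prop: k = (281)*5; new y = k/2 = 281*5/2 = 1405/2
Step 2: Add 25: 1405/2+25=1455/2; split 1:4 first = 1455/2*1/5 = 291/2
Final result = 291/2

291/2


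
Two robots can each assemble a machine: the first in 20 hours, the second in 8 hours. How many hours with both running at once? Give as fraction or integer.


Rate of A = 1/20 job per hour
Rate of B = 1/8 job per hour
Combined rate = 1/20 + 1/8
Find common denominator: (8 + 20)/(20*8) = 28/160
Combined rate = 7/40 job per hour
Time together = 1 / (7/40) = 40/7 hours

40/7


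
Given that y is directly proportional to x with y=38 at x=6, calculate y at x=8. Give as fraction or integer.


Direct proportion: y = kx
Find k: k = 38/6 = 19/3
Compute y at x=8: y = 19/3 * 8
y = 152/3

152/3


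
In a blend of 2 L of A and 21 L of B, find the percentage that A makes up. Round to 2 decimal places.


Volume of A = 2 L
Volume of B = 21 L
Total volume = 2 + 21 = 23 L
Percentage of A = (2/23) * 100
= 8.70%

8.70


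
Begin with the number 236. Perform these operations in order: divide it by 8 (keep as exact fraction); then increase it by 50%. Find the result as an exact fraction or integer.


Start with 236.
Step 1: Divide by 8: 236 / 8 = 59/2
Step 2: Increase by 50%: 59/2 * 150/100 = 177/4
Final result = 177/4

177/4


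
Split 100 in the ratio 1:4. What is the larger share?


Total parts = 1 + 4 = 5
Value per part = 100 / 5 = 20
First share = 1 * 20 = 20
Second share = 4 * 20 = 80
Larger share = 80

80


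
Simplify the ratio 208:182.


Find GCD(208, 182)
GCD = 26
Divide both by 26: 208/26 = 8, 182/26 = 7
Simplified ratio = 8:7

8:7


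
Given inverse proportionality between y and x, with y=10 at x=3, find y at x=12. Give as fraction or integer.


Inverse proportion: y = k/x
Find k: k = 3 * 10 = 30
Compute y at x=12: y = 30/12
y = 5/2

5/2


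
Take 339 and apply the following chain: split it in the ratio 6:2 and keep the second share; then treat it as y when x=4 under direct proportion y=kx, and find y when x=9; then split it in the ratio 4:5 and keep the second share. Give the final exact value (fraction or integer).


Start with 339.
Step 1: Split 6:2, second share = 339 * 2/8 = 339/4
Step 2: Direct prop: k = (339/4)/4; new y = k*9 = 339/4*9/4 = 3051/16
Step 3: Split 4:5, second share = 3051/16 * 5/9 = 1695/16
Final result = 1695/16

1695/16


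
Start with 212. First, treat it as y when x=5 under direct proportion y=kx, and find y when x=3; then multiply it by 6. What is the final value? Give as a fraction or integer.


Start with 212.
Step 1: Direct prop: k = (212)/5; new y = k*3 = 212*3/5 = 636/5
Step 2: Multiply by 6: 636/5 * 6 = 3816/5
Final result = 3816/5

3816/5


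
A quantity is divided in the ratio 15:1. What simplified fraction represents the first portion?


Total parts = 15 + 1 = 16
First part fraction = 15/16
Simplify: 15/16 = 15/16

15/16


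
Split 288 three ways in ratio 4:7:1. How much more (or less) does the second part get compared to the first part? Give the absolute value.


Total parts = 4 + 7 + 1 = 12
Value per part = 288 / 12 = 24
Shares: 4*24=96, 7*24=168, 1*24=24
Second share = 168, first share = 96
Difference = |168 - 96| = 72

72


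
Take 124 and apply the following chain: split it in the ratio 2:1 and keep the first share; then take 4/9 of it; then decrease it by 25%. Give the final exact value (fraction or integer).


Start with 124.
Step 1: Split 2:1, first share = 124 * 2/3 = 248/3
Step 2: Take 4/9: 248/3 * 4/9 = 992/27
Step 3: Decrease by 25%: 992/27 * 75/100 = 248/9
Final result = 248/9

248/9


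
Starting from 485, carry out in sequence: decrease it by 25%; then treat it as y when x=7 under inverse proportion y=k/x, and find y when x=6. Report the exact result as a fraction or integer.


Start with 485.
Step 1: Decrease by 25%: 485 * 75/100 = 1455/4
Step 2: Inverse prop: k = (1455/4)*7; new y = k/6 = 1455/4*7/6 = 3395/8
Final result = 3395/8

3395/8


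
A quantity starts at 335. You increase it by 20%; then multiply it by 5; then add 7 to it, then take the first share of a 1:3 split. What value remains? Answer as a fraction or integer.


Start with 335.
Step 1: Increase by 20%: 335 * 120/100 = 402
Step 2: Multiply by 5: 402 * 5 = 2010
Step 3: Add 7: 2010+7=2017; split 1:3 first = 2017*1/4 = 2017/4
Final result = 2017/4

2017/4
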